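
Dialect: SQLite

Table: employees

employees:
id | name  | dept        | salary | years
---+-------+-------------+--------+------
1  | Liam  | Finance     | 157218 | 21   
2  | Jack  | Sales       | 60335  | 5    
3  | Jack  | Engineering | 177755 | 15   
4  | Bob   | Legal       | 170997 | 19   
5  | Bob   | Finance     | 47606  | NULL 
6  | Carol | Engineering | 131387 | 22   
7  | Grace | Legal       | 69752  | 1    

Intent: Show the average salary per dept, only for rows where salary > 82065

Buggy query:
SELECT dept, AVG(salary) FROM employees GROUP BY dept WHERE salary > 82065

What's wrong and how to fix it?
Bug: Row-level WHERE must come before GROUP BY in the clause order

Fix: Move the WHERE clause before GROUP BY

Corrected query:
SELECT dept, AVG(salary) FROM employees WHERE salary > 82065 GROUP BY dept

Result:
dept        | AVG(salary)
------------+------------
Engineering | 154571     
Finance     | 157218     
Legal       | 170997     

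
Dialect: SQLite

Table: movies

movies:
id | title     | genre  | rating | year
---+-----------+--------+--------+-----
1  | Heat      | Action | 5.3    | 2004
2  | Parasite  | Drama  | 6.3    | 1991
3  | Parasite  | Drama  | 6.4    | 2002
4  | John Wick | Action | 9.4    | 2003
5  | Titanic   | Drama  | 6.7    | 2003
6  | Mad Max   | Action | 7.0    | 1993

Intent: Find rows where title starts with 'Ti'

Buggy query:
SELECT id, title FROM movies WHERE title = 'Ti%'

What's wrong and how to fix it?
Bug: '=' compares the literal string including the % character; pattern matching needs LIKE

Fix: Use LIKE for wildcard pattern matching

Corrected query:
SELECT id, title FROM movies WHERE title LIKE 'Ti%'

Result:
id | title  
---+--------
5  | Titanic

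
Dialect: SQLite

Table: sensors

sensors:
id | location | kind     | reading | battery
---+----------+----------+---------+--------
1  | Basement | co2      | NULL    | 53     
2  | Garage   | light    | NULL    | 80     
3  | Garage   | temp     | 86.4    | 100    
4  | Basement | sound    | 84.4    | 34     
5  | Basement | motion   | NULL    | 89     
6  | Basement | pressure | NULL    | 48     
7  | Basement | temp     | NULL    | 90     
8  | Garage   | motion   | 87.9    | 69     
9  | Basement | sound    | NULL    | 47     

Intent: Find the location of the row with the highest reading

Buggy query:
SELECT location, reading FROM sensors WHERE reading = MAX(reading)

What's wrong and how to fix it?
Bug: MAX(reading) is an aggregate and cannot be used directly in WHERE

Fix: Use a subquery: WHERE reading = (SELECT MAX(reading) FROM sensors)

Corrected query:
SELECT location, reading FROM sensors WHERE reading = (SELECT MAX(reading) FROM sensors)

Result:
location | reading
---------+--------
Garage   | 87.9   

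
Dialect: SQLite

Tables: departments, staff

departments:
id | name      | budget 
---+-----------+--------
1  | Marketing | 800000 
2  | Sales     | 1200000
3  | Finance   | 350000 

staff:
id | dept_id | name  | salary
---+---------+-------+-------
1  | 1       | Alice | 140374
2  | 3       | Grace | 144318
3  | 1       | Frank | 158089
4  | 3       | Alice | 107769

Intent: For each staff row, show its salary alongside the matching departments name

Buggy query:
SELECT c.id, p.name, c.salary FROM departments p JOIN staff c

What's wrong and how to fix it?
Bug: JOIN with no ON clause produces a cartesian product; every staff row pairs with every departments row

Fix: Specify the join condition linking the foreign key to the parent id

Corrected query:
SELECT c.id, p.name, c.salary FROM departments p JOIN staff c ON c.dept_id = p.id

Result:
id | name      | salary
---+-----------+-------
1  | Marketing | 140374
2  | Finance   | 144318
3  | Marketing | 158089
4  | Finance   | 107769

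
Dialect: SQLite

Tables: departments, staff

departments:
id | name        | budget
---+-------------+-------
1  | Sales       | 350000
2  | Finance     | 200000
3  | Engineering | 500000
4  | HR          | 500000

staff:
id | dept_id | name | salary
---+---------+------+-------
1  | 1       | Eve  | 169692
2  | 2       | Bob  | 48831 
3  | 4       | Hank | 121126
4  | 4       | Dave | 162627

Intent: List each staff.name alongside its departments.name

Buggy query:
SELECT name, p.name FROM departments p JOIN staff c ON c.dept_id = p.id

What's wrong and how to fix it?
Bug: 'name' exists in both joined tables, so the database can't tell which one is meant

Fix: Qualify the column with its table alias (c.name)

Corrected query:
SELECT c.name, p.name FROM departments p JOIN staff c ON c.dept_id = p.id

Result:
name | name   
-----+--------
Eve  | Sales  
Bob  | Finance
Hank | HR     
Dave | HR     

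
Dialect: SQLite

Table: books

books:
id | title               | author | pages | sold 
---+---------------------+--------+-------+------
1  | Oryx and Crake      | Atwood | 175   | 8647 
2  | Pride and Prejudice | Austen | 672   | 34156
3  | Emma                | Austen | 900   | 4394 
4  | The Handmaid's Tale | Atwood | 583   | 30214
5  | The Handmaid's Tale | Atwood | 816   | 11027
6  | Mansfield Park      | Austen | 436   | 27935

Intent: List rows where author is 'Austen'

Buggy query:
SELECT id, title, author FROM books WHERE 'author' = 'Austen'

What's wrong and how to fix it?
Bug: Single quotes denote string literals in SQL; the column name is being compared as a constant string

Fix: Reference the column as author without single quotes

Corrected query:
SELECT id, title, author FROM books WHERE author = 'Austen'

Result:
id | title               | author
---+---------------------+-------
2  | Pride and Prejudice | Austen
3  | Emma                | Austen
6  | Mansfield Park      | Austen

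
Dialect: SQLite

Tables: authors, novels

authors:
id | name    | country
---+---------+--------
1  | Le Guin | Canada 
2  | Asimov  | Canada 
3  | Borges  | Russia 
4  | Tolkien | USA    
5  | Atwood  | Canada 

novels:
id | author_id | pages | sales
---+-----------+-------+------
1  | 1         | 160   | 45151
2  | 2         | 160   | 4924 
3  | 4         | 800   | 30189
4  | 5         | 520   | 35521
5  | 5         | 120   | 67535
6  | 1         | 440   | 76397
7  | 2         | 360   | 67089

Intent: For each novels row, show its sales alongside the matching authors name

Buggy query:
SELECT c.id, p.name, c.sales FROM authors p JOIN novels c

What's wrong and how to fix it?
Bug: JOIN with no ON clause produces a cartesian product; every novels row pairs with every authors row

Fix: Specify the join condition linking the foreign key to the parent id

Corrected query:
SELECT c.id, p.name, c.sales FROM authors p JOIN novels c ON c.author_id = p.id

Result:
id | name    | sales
---+---------+------
1  | Le Guin | 45151
2  | Asimov  | 4924 
3  | Tolkien | 30189
4  | Atwood  | 35521
5  | Atwood  | 67535
6  | Le Guin | 76397
7  | Asimov  | 67089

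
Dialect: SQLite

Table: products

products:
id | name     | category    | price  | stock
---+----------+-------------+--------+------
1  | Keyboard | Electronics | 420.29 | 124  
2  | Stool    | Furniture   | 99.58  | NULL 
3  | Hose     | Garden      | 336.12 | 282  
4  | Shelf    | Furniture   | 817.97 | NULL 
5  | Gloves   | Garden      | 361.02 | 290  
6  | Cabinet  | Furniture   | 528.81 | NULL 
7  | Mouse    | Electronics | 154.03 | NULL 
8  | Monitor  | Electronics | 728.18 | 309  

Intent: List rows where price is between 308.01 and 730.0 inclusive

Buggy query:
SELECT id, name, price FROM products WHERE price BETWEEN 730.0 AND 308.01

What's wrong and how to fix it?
Bug: The bounds are reversed; BETWEEN a AND b requires a <= b to match anything

Fix: Swap the bounds so the smaller value comes first

Corrected query:
SELECT id, name, price FROM products WHERE price BETWEEN 308.01 AND 730.0

Result:
id | name     | price 
---+----------+-------
1  | Keyboard | 420.29
3  | Hose     | 336.12
5  | Gloves   | 361.02
6  | Cabinet  | 528.81
8  | Monitor  | 728.18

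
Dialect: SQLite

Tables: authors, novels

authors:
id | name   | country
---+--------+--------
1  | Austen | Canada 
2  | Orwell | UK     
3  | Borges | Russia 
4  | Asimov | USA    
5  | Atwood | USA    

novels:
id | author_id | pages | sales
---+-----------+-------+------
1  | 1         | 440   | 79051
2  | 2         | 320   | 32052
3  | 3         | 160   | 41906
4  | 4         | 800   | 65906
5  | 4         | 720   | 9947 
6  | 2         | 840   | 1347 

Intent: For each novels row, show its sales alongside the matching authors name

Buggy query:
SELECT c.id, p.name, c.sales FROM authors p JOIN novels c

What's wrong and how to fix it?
Bug: JOIN with no ON clause produces a cartesian product; every novels row pairs with every authors row

Fix: Specify the join condition linking the foreign key to the parent id

Corrected query:
SELECT c.id, p.name, c.sales FROM authors p JOIN novels c ON c.author_id = p.id

Result:
id | name   | sales
---+--------+------
1  | Austen | 79051
2  | Orwell | 32052
3  | Borges | 41906
4  | Asimov | 65906
5  | Asimov | 9947 
6  | Orwell | 1347 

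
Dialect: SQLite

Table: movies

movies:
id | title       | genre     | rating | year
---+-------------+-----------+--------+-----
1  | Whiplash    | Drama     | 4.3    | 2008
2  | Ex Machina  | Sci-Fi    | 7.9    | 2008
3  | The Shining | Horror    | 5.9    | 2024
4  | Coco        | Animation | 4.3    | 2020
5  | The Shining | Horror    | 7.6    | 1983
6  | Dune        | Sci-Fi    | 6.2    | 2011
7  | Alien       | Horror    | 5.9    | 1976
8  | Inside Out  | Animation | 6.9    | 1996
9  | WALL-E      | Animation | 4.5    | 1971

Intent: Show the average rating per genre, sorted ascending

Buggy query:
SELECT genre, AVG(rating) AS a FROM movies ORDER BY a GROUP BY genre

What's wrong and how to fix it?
Bug: ORDER BY appears before GROUP BY; SQL clause order requires GROUP BY first

Fix: Reorder: SELECT … FROM … GROUP BY … ORDER BY …

Corrected query:
SELECT genre, AVG(rating) AS a FROM movies GROUP BY genre ORDER BY a

Result:
genre     | a       
----------+---------
Drama     | 4.3     
Animation | 5.233333
Horror    | 6.466667
Sci-Fi    | 7.05    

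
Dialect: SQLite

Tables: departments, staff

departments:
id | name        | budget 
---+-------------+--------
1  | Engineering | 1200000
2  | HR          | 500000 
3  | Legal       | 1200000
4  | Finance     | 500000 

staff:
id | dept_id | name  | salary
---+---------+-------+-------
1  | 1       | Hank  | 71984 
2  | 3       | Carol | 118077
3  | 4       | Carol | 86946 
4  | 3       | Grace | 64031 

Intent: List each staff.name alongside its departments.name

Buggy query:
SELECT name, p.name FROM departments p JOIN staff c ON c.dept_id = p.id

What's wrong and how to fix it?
Bug: 'name' exists in both joined tables, so the database can't tell which one is meant

Fix: Qualify the column with its table alias (c.name)

Corrected query:
SELECT c.name, p.name FROM departments p JOIN staff c ON c.dept_id = p.id

Result:
name  | name       
------+------------
Hank  | Engineering
Carol | Legal      
Carol | Finance    
Grace | Legal      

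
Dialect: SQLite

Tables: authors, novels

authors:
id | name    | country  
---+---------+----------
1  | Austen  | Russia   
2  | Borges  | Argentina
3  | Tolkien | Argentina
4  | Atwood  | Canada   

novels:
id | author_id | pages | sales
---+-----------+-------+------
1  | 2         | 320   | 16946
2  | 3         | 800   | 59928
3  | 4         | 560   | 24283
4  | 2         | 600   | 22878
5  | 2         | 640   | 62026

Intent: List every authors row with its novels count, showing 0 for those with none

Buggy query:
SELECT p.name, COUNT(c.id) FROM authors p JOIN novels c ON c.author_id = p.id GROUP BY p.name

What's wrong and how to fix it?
Bug: An inner join excludes parents with zero children

Fix: Switch to LEFT JOIN to retain unmatched parent rows

Corrected query:
SELECT p.name, COUNT(c.id) FROM authors p LEFT JOIN novels c ON c.author_id = p.id GROUP BY p.name

Result:
name    | COUNT(c.id)
--------+------------
Atwood  | 1          
Austen  | 0          
Borges  | 3          
Tolkien | 1          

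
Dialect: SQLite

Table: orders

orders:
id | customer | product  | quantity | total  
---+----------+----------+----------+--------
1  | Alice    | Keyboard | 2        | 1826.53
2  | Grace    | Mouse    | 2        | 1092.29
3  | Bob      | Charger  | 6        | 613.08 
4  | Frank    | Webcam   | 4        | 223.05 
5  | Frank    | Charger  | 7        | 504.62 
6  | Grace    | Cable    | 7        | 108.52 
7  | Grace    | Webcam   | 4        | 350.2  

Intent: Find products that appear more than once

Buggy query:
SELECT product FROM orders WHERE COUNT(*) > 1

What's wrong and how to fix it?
Bug: WHERE can't reference COUNT(*); aggregates are computed after WHERE

Fix: GROUP BY product, then filter groups with HAVING COUNT(*) > 1

Corrected query:
SELECT product FROM orders GROUP BY product HAVING COUNT(*) > 1

Result:
product
-------
Charger
Webcam 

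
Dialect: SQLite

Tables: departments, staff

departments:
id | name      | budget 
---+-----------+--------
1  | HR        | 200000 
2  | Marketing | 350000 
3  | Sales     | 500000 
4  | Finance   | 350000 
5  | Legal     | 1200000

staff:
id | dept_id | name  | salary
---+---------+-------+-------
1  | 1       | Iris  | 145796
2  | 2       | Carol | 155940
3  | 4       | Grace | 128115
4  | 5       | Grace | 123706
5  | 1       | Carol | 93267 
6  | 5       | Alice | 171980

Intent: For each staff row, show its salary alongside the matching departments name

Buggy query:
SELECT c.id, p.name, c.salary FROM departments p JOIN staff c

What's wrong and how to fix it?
Bug: Missing join condition: each staff row is matched to all departments rows instead of just its own

Fix: Specify the join condition linking the foreign key to the parent id

Corrected query:
SELECT c.id, p.name, c.salary FROM departments p JOIN staff c ON c.dept_id = p.id

Result:
id | name      | salary
---+-----------+-------
1  | HR        | 145796
2  | Marketing | 155940
3  | Finance   | 128115
4  | Legal     | 123706
5  | HR        | 93267 
6  | Legal     | 171980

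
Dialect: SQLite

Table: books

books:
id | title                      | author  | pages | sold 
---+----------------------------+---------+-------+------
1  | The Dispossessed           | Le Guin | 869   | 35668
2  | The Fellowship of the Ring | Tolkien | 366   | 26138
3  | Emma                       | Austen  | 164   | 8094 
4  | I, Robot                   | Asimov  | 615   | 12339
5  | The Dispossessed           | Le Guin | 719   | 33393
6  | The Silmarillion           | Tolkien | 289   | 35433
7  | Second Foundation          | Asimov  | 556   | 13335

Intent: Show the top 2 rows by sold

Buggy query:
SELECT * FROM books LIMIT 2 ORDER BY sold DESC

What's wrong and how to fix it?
Bug: ORDER BY cannot follow LIMIT; LIMIT is the final clause

Fix: Sort with ORDER BY, then apply LIMIT

Corrected query:
SELECT * FROM books ORDER BY sold DESC LIMIT 2

Result:
id | title            | author  | pages | sold 
---+------------------+---------+-------+------
1  | The Dispossessed | Le Guin | 869   | 35668
6  | The Silmarillion | Tolkien | 289   | 35433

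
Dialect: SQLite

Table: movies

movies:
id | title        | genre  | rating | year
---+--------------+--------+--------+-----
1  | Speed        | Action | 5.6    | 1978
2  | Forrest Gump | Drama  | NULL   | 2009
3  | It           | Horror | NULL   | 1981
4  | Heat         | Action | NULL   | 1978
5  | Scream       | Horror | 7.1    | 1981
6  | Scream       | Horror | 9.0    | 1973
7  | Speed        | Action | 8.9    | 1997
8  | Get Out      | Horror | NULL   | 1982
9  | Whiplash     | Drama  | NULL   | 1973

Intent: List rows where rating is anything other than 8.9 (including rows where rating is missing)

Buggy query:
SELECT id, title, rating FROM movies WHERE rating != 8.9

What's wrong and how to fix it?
Bug: Inequality against NULL is unknown, not true; rows with NULL are dropped

Fix: Handle NULL separately with IS NULL alongside the inequality

Corrected query:
SELECT id, title, rating FROM movies WHERE rating != 8.9 OR rating IS NULL

Result:
id | title        | rating
---+--------------+-------
1  | Speed        | 5.6   
2  | Forrest Gump | NULL  
3  | It           | NULL  
4  | Heat         | NULL  
5  | Scream       | 7.1   
6  | Scream       | 9     
8  | Get Out      | NULL  
9  | Whiplash     | NULL  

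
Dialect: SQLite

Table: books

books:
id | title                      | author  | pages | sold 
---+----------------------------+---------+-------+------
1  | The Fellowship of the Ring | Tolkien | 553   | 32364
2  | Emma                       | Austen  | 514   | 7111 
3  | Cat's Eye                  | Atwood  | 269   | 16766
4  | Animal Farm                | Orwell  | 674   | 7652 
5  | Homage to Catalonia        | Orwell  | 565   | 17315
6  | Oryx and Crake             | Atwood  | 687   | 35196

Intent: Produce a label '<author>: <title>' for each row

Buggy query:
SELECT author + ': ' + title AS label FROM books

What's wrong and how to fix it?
Bug: SQLite uses || for string concatenation; + coerces text to numbers (yielding 0)

Fix: Use the || operator for string concatenation

Corrected query:
SELECT author || ': ' || title AS label FROM books

Result:
label                              
-----------------------------------
Tolkien: The Fellowship of the Ring
Austen: Emma                       
Atwood: Cat's Eye                  
Orwell: Animal Farm                
Orwell: Homage to Catalonia        
Atwood: Oryx and Crake             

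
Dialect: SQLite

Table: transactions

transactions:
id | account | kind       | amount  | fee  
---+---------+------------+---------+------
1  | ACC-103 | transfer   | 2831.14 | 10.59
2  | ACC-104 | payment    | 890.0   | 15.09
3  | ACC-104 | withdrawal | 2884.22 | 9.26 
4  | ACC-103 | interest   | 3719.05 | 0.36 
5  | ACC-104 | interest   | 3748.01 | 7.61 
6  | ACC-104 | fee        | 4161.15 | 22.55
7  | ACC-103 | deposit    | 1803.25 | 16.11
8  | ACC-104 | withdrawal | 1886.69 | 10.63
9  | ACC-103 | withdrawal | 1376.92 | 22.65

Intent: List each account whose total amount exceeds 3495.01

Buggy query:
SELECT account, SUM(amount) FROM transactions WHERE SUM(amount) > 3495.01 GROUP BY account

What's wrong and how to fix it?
Bug: Aggregate functions cannot appear in a WHERE clause

Fix: Move the aggregate condition to a HAVING clause

Corrected query:
SELECT account, SUM(amount) FROM transactions GROUP BY account HAVING SUM(amount) > 3495.01

Result:
account | SUM(amount)
--------+------------
ACC-103 | 9730.36    
ACC-104 | 13570.07   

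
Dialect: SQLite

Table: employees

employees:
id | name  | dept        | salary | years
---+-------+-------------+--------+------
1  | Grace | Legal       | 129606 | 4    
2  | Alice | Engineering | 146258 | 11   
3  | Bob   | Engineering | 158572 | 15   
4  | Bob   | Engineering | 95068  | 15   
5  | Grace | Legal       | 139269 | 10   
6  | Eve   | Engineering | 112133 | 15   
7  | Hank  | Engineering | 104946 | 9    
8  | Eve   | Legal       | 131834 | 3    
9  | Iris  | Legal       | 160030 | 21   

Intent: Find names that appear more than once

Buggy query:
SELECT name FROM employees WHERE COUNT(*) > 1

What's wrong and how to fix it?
Bug: COUNT(*) is an aggregate and cannot be used in WHERE

Fix: GROUP BY name, then filter groups with HAVING COUNT(*) > 1

Corrected query:
SELECT name FROM employees GROUP BY name HAVING COUNT(*) > 1

Result:
name 
-----
Bob  
Eve  
Grace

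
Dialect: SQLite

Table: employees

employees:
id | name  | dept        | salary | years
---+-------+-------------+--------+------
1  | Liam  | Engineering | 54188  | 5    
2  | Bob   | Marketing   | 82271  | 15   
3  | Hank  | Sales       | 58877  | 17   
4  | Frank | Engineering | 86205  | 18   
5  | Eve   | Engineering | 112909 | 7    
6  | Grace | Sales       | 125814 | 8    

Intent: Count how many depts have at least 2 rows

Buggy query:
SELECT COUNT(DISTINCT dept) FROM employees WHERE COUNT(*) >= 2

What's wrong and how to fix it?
Bug: WHERE filters individual rows, not groups, so a group-level COUNT is invalid there

Fix: Group first with HAVING COUNT(*) >= 2, then COUNT the resulting groups

Corrected query:
SELECT COUNT(*) FROM (SELECT dept FROM employees GROUP BY dept HAVING COUNT(*) >= 2)

Result:
COUNT(*)
--------
2       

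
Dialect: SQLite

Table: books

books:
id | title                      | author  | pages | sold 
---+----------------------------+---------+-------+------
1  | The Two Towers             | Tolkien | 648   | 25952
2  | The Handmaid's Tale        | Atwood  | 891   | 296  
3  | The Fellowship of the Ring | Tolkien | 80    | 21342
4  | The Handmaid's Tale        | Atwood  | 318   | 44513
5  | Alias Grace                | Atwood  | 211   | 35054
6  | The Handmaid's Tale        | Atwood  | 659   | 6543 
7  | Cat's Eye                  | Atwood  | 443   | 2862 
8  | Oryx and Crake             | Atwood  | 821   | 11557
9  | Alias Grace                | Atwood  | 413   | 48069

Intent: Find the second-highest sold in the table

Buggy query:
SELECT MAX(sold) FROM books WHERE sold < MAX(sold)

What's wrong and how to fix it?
Bug: The inner MAX is an aggregate inside WHERE, which is not allowed

Fix: Put the inner MAX in a scalar subquery

Corrected query:
SELECT MAX(sold) FROM books WHERE sold < (SELECT MAX(sold) FROM books)

Result:
MAX(sold)
---------
44513    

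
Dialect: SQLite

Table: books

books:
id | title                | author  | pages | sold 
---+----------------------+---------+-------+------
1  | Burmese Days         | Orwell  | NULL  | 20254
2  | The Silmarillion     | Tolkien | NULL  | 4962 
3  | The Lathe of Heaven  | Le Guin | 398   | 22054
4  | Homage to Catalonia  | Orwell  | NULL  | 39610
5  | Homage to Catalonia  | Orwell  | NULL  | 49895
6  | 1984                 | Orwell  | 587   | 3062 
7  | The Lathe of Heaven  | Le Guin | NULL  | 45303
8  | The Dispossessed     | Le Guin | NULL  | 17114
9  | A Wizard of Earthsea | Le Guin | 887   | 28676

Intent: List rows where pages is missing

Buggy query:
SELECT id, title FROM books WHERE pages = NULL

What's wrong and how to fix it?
Bug: Comparing to NULL with '=' never matches; NULL = NULL is unknown, not true

Fix: Use IS NULL to test for NULL

Corrected query:
SELECT id, title FROM books WHERE pages IS NULL

Result:
id | title              
---+--------------------
1  | Burmese Days       
2  | The Silmarillion   
4  | Homage to Catalonia
5  | Homage to Catalonia
7  | The Lathe of Heaven
8  | The Dispossessed   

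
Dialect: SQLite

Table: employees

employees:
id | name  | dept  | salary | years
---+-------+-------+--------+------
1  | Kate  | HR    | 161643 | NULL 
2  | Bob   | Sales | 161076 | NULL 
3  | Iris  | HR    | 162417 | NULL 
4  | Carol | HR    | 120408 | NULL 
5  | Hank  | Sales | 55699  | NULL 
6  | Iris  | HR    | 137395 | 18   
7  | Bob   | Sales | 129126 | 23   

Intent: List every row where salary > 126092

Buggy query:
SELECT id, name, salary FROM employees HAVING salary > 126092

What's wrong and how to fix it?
Bug: This is a non-aggregate query (no GROUP BY, no aggregates), so in SQLite the HAVING clause is invalid here; a row-level condition belongs in WHERE

Fix: Replace HAVING with WHERE since the condition applies to individual rows

Corrected query:
SELECT id, name, salary FROM employees WHERE salary > 126092

Result:
id | name | salary
---+------+-------
1  | Kate | 161643
2  | Bob  | 161076
3  | Iris | 162417
6  | Iris | 137395
7  | Bob  | 129126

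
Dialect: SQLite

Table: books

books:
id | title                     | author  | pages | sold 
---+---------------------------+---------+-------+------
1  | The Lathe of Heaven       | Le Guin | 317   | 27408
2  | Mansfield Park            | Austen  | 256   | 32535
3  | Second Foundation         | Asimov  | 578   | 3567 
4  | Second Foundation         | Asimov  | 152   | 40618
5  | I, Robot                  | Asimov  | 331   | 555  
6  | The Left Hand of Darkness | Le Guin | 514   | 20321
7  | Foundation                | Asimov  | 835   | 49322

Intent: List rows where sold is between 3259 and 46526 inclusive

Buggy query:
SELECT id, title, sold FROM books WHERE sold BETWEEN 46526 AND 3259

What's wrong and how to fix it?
Bug: The bounds are reversed; BETWEEN a AND b requires a <= b to match anything

Fix: Write BETWEEN 3259 AND 46526

Corrected query:
SELECT id, title, sold FROM books WHERE sold BETWEEN 3259 AND 46526

Result:
id | title                     | sold 
---+---------------------------+------
1  | The Lathe of Heaven       | 27408
2  | Mansfield Park            | 32535
3  | Second Foundation         | 3567 
4  | Second Foundation         | 40618
6  | The Left Hand of Darkness | 20321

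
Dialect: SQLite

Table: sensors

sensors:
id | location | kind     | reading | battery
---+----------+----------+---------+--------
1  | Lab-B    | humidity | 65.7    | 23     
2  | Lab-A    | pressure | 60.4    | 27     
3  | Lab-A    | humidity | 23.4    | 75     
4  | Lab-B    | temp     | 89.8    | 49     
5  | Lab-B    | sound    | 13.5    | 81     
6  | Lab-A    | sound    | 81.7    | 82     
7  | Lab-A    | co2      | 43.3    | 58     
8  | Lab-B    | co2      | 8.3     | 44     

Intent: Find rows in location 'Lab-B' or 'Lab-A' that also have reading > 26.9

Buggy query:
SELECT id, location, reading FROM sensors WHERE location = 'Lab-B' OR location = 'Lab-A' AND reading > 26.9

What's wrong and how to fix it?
Bug: AND binds tighter than OR, so this parses as location = 'Lab-B' OR (location = 'Lab-A' AND reading > 26.9)

Fix: Add parentheses around the OR so the AND applies to both alternatives

Corrected query:
SELECT id, location, reading FROM sensors WHERE (location = 'Lab-B' OR location = 'Lab-A') AND reading > 26.9

Result:
id | location | reading
---+----------+--------
1  | Lab-B    | 65.7   
2  | Lab-A    | 60.4   
4  | Lab-B    | 89.8   
6  | Lab-A    | 81.7   
7  | Lab-A    | 43.3   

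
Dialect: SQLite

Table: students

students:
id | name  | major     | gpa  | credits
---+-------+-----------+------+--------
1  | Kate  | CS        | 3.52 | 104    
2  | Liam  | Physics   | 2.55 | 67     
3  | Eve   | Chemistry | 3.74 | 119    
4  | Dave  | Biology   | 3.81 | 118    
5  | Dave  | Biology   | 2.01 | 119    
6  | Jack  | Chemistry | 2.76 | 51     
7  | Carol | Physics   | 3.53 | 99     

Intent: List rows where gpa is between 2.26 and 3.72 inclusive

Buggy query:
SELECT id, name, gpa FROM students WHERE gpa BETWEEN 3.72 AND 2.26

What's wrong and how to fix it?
Bug: The bounds are reversed; BETWEEN a AND b requires a <= b to match anything

Fix: Write BETWEEN 2.26 AND 3.72

Corrected query:
SELECT id, name, gpa FROM students WHERE gpa BETWEEN 2.26 AND 3.72

Result:
id | name  | gpa 
---+-------+-----
1  | Kate  | 3.52
2  | Liam  | 2.55
6  | Jack  | 2.76
7  | Carol | 3.53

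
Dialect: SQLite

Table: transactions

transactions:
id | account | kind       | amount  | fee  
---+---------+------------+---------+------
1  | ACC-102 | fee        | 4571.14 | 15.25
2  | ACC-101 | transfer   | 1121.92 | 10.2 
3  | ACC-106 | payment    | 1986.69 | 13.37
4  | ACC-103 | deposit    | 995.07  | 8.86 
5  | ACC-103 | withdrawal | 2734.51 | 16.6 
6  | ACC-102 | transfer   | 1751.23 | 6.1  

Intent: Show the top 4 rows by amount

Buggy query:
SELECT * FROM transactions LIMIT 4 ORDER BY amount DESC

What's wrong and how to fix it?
Bug: LIMIT must come after ORDER BY

Fix: Sort with ORDER BY, then apply LIMIT

Corrected query:
SELECT * FROM transactions ORDER BY amount DESC LIMIT 4

Result:
id | account | kind       | amount  | fee  
---+---------+------------+---------+------
1  | ACC-102 | fee        | 4571.14 | 15.25
5  | ACC-103 | withdrawal | 2734.51 | 16.6 
3  | ACC-106 | payment    | 1986.69 | 13.37
6  | ACC-102 | transfer   | 1751.23 | 6.1  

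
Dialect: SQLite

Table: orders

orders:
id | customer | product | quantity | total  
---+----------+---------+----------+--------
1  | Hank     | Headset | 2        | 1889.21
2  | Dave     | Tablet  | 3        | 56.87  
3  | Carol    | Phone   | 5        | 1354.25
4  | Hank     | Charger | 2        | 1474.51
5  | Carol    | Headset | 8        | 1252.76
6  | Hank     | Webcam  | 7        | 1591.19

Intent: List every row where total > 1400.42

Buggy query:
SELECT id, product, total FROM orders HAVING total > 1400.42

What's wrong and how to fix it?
Bug: This is a non-aggregate query (no GROUP BY, no aggregates), so in SQLite the HAVING clause is invalid here; a row-level condition belongs in WHERE

Fix: Use WHERE for row-level filtering

Corrected query:
SELECT id, product, total FROM orders WHERE total > 1400.42

Result:
id | product | total  
---+---------+--------
1  | Headset | 1889.21
4  | Charger | 1474.51
6  | Webcam  | 1591.19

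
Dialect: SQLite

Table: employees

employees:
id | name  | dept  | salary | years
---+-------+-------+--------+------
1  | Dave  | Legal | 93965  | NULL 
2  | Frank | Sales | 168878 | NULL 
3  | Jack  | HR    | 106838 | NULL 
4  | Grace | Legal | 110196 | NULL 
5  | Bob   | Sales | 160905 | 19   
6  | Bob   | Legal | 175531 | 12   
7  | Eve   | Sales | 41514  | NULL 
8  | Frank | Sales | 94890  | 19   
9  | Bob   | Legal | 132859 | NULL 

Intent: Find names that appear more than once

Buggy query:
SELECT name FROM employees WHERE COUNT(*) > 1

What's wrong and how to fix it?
Bug: WHERE can't reference COUNT(*); aggregates are computed after WHERE

Fix: GROUP BY name, then filter groups with HAVING COUNT(*) > 1

Corrected query:
SELECT name FROM employees GROUP BY name HAVING COUNT(*) > 1

Result:
name 
-----
Bob  
Frank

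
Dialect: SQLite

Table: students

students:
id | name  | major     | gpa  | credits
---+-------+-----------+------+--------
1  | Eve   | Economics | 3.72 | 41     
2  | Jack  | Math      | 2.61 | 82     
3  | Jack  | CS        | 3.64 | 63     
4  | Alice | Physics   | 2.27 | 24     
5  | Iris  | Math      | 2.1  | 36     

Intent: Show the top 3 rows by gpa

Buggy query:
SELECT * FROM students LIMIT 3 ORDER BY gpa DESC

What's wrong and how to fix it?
Bug: ORDER BY cannot follow LIMIT; LIMIT is the final clause

Fix: Sort with ORDER BY, then apply LIMIT

Corrected query:
SELECT * FROM students ORDER BY gpa DESC LIMIT 3

Result:
id | name | major     | gpa  | credits
---+------+-----------+------+--------
1  | Eve  | Economics | 3.72 | 41     
3  | Jack | CS        | 3.64 | 63     
2  | Jack | Math      | 2.61 | 82     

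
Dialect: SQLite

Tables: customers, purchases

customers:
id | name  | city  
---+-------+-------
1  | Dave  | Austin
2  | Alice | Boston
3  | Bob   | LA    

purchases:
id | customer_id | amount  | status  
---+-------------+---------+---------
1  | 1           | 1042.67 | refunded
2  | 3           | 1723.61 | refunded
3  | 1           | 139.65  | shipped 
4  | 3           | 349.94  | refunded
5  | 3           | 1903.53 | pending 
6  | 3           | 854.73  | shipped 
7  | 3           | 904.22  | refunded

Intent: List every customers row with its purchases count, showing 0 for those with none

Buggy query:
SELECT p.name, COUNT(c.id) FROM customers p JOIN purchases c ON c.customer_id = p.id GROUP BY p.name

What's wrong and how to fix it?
Bug: An inner join excludes parents with zero children

Fix: Switch to LEFT JOIN to retain unmatched parent rows

Corrected query:
SELECT p.name, COUNT(c.id) FROM customers p LEFT JOIN purchases c ON c.customer_id = p.id GROUP BY p.name

Result:
name  | COUNT(c.id)
------+------------
Alice | 0          
Bob   | 5          
Dave  | 2          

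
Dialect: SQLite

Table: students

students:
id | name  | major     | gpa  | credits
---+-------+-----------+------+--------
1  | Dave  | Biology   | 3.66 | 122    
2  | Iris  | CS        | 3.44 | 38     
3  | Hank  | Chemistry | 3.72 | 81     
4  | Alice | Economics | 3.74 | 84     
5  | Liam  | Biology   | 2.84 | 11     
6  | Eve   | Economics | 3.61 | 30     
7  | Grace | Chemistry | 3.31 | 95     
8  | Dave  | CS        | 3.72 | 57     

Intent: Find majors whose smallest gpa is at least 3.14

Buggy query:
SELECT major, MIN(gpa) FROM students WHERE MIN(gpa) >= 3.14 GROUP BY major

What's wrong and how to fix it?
Bug: MIN() in WHERE is a misuse of aggregate

Fix: Use HAVING for the per-group MIN condition

Corrected query:
SELECT major, MIN(gpa) FROM students GROUP BY major HAVING MIN(gpa) >= 3.14

Result:
major     | MIN(gpa)
----------+---------
CS        | 3.44    
Chemistry | 3.31    
Economics | 3.61    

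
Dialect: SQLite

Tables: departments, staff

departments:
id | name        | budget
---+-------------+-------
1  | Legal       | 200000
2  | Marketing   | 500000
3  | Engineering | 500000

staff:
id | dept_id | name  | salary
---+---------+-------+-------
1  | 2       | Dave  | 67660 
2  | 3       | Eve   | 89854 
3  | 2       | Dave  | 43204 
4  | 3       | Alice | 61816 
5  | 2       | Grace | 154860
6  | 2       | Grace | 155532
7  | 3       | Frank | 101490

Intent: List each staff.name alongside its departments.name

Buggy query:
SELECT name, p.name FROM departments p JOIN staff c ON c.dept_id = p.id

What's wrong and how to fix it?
Bug: Both tables have a 'name' column; the unqualified reference is ambiguous

Fix: Qualify the column with its table alias (c.name)

Corrected query:
SELECT c.name, p.name FROM departments p JOIN staff c ON c.dept_id = p.id

Result:
name  | name       
------+------------
Dave  | Marketing  
Eve   | Engineering
Dave  | Marketing  
Alice | Engineering
Grace | Marketing  
Grace | Marketing  
Frank | Engineering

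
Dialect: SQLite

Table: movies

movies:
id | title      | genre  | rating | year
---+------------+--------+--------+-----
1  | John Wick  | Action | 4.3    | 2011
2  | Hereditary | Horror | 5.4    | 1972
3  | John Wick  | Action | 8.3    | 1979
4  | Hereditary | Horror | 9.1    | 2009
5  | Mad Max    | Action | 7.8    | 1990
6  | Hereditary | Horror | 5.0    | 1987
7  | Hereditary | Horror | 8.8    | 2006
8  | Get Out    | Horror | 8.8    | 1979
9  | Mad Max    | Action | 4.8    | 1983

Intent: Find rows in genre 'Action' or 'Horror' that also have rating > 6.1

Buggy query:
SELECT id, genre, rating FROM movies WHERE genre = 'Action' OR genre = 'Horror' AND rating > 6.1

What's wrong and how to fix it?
Bug: Without parentheses, AND is evaluated before OR, so the rating filter only applies to the 'Horror' branch

Fix: Group the OR with parentheses (or use IN), then AND the threshold

Corrected query:
SELECT id, genre, rating FROM movies WHERE (genre = 'Action' OR genre = 'Horror') AND rating > 6.1

Result:
id | genre  | rating
---+--------+-------
3  | Action | 8.3   
4  | Horror | 9.1   
5  | Action | 7.8   
7  | Horror | 8.8   
8  | Horror | 8.8   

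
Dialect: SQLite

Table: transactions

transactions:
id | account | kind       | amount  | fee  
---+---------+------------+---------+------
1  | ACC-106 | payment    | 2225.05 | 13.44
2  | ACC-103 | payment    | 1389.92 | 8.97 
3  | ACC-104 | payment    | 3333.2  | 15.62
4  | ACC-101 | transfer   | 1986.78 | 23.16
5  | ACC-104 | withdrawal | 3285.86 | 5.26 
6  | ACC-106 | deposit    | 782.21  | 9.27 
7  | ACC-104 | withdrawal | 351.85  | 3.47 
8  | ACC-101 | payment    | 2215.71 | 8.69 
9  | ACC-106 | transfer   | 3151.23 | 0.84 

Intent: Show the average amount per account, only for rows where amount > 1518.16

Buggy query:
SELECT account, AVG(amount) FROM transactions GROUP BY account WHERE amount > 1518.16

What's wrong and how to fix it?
Bug: Row-level WHERE must come before GROUP BY in the clause order

Fix: Move the WHERE clause before GROUP BY

Corrected query:
SELECT account, AVG(amount) FROM transactions WHERE amount > 1518.16 GROUP BY account

Result:
account | AVG(amount)
--------+------------
ACC-101 | 2101.245   
ACC-104 | 3309.53    
ACC-106 | 2688.14    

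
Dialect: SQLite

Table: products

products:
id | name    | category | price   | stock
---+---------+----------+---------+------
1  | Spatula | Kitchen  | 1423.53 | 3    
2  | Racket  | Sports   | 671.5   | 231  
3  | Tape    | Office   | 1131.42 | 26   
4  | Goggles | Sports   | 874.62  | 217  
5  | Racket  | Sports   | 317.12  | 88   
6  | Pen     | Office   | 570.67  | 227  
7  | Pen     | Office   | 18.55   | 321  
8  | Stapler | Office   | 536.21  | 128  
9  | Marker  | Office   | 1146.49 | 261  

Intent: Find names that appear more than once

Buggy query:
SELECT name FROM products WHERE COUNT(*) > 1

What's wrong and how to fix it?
Bug: WHERE can't reference COUNT(*); aggregates are computed after WHERE

Fix: Group first, then use HAVING for the count condition

Corrected query:
SELECT name FROM products GROUP BY name HAVING COUNT(*) > 1

Result:
name  
------
Pen   
Racket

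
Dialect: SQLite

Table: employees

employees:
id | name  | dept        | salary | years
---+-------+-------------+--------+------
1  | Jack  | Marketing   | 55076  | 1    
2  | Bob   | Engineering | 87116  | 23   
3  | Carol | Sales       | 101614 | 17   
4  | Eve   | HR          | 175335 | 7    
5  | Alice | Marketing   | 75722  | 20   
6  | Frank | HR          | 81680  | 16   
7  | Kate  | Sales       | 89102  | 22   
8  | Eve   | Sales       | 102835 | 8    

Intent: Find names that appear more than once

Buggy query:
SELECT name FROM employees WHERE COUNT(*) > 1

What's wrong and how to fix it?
Bug: COUNT(*) is an aggregate and cannot be used in WHERE

Fix: GROUP BY name, then filter groups with HAVING COUNT(*) > 1

Corrected query:
SELECT name FROM employees GROUP BY name HAVING COUNT(*) > 1

Result:
name
----
Eve 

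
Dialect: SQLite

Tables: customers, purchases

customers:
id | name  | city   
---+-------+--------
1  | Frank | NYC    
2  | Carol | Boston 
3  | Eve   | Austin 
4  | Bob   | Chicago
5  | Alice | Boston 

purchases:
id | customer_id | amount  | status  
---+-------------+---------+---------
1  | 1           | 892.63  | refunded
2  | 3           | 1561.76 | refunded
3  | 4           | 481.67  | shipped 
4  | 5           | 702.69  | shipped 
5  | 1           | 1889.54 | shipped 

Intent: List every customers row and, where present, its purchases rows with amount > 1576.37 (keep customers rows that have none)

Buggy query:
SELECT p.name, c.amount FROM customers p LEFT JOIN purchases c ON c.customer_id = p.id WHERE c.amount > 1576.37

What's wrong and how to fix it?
Bug: A WHERE condition on the right-hand table after LEFT JOIN drops unmatched parents

Fix: Move the right-table condition into the ON clause so unmatched parents are kept

Corrected query:
SELECT p.name, c.amount FROM customers p LEFT JOIN purchases c ON c.customer_id = p.id AND c.amount > 1576.37

Result:
name  | amount 
------+--------
Frank | 1889.54
Carol | NULL   
Eve   | NULL   
Bob   | NULL   
Alice | NULL   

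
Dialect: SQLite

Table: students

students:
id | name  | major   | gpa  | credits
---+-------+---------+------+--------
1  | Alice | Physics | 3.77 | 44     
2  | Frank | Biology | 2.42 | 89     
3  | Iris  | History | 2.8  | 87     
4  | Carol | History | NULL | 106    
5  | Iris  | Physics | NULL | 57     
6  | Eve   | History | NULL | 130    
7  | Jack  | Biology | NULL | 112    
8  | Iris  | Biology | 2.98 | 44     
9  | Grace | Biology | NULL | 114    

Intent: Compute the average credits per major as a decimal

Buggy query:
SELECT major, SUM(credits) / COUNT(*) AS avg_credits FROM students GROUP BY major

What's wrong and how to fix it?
Bug: SUM(credits) and COUNT(*) are both integers; the division truncates the fractional part

Fix: Multiply by 1.0 (or CAST to REAL) to force floating-point division

Corrected query:
SELECT major, SUM(credits) * 1.0 / COUNT(*) AS avg_credits FROM students GROUP BY major

Result:
major   | avg_credits
--------+------------
Biology | 89.75      
History | 107.666667 
Physics | 50.5       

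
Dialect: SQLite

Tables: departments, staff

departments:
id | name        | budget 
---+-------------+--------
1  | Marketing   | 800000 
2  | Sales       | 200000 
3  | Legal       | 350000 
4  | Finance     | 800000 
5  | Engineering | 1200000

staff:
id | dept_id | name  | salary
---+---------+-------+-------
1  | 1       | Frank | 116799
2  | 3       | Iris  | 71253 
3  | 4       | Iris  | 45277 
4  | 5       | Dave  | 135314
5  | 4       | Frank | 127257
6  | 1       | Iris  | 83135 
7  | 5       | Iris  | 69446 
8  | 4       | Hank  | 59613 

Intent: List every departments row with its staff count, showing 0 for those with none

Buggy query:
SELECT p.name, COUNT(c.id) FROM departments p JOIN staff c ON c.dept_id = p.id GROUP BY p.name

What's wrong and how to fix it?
Bug: An inner join excludes parents with zero children

Fix: Use LEFT JOIN so parents without children still appear (COUNT(c.id) gives 0)

Corrected query:
SELECT p.name, COUNT(c.id) FROM departments p LEFT JOIN staff c ON c.dept_id = p.id GROUP BY p.name

Result:
name        | COUNT(c.id)
------------+------------
Engineering | 2          
Finance     | 3          
Legal       | 1          
Marketing   | 2          
Sales       | 0          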